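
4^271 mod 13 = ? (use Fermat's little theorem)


Fermat's little theorem: if p is prime and gcd(a,p)=1, then a^(p-1) ≡ 1 (mod p)
p = 13 is prime, gcd(4,13) = 1
Reduce exponent: 271 mod 12 = 7
So 4^271 ≡ 4^7 (mod 13)
4^7 mod 13 = 4

4^271 ≡ 4 (mod 13)


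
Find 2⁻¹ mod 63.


Use the extended Euclidean algorithm to write 1 = 2·s + 63·t; then s mod 63 is the inverse.
Euclidean algorithm:
  2 = 0·63 + 2
  63 = 31·2 + 1
  2 = 2·1 + 0
gcd(2,63) = 1
Back-substitution gives: 2·(-31) + 63·(1) = 1
So 2⁻¹ ≡ -31 ≡ 32 (mod 63)
Check: 2 × 32 = 64 ≡ 1 (mod 63) ✓

2⁻¹ ≡ 32 (mod 63)


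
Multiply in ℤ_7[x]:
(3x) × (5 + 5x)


Expand and collect like terms; reduce coefficients mod 7:
x^0: 0·5 = 0 ≡ 0 (mod 7)
x^1: 0·5 + 3·5 = 15 ≡ 1 (mod 7)
x^2: 3·5 = 15 ≡ 1 (mod 7)
Result: x + x^2

f · g = x + x^2


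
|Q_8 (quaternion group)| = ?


Q_8 = {±1, ±i, ±j, ±k}
|Q_8| = 8

|Q_8 (quaternion group)| = 8


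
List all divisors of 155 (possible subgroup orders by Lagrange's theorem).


Lagrange's theorem: |H| divides |G|
|G| = 155
Divisors of 155: 1, 5, 31, 155

Possible subgroup orders: {1, 5, 31, 155}


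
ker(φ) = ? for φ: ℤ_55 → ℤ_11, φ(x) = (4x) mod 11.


Kernel = preimage of identity
ker(φ) = {x ∈ ℤ_55 : 4x ≡ 0 (mod 11)}. Since 11 | 55, φ is well-defined. The kernel is the cyclic subgroup ⟨11⟩ of ℤ_55 (order 5), i.e. {0, 11, 22, 33, 44}

ker(φ) = {0, 11, 22, 33, 44}


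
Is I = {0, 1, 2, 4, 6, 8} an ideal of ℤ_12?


Check ideal conditions for I = {0, 1, 2, 4, 6, 8} in ℤ_12:
(1) I is an additive subgroup? No
(2) For r ∈ ℤ_12 and a ∈ I: r·a ∈ I? No  [counterexample: r=3, a=1, r·a mod 12 = 3 ∉ I]

No, I is not an ideal of ℤ_12


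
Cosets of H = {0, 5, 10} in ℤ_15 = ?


H = {0, 5, 10}, |H| = 3
Number of cosets = |G|/|H| = 15/3 = 5
0 + H = {0, 5, 10}
1 + H = {1, 6, 11}
2 + H = {2, 7, 12}
3 + H = {3, 8, 13}
4 + H = {4, 9, 14}

Cosets: 0+H={0,5,10}; 1+H={1,6,11}; 2+H={2,7,12}; 3+H={3,8,13}; 4+H={4,9,14}


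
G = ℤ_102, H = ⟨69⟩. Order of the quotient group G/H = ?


|⟨69⟩| = n / gcd(69, 102) = 102 / 3 = 34
H is normal (ℤ_102 is abelian).
|G/H| = |G| / |H| = 102 / 34 = 3

|G/H| = 3


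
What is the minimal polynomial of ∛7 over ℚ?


∛7 satisfies x³ - 7 = 0, irreducible over ℚ (no rational root; 7 is not a perfect cube)

Minimal polynomial: x³ - 7


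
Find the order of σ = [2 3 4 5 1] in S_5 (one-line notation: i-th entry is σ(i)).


Cycle decomposition: (1 2 3 4 5)
Cycle lengths: 5
Order = lcm(5) = 5

ord(σ) = 5


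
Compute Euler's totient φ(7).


φ(n) = count of k ∈ {1,...,n} with gcd(k,n)=1
Coprimes to 7: {1, 2, 3, 4, 5, 6}
Count: 6

φ(7) = 6


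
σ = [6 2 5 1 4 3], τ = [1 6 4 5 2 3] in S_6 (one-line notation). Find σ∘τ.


σ∘τ: apply τ first, then σ
1 →τ 1 →σ 6
2 →τ 6 →σ 3
3 →τ 4 →σ 1
4 →τ 5 →σ 4
5 →τ 2 →σ 2
6 →τ 3 →σ 5

σ∘τ = [6 3 1 4 2 5]


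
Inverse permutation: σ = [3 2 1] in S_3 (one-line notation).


To find σ⁻¹, swap domain and range:
σ(1) = 3 → σ⁻¹(3) = 1
σ(2) = 2 → σ⁻¹(2) = 2
σ(3) = 1 → σ⁻¹(1) = 3

σ⁻¹ = [3 2 1]


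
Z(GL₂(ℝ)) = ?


Z(G) = {g ∈ G | gx = xg for all x ∈ G}
Only scalar multiples of the identity commute with all invertible matrices

Z(GL₂(ℝ)) = {aI : a ∈ ℝ, a ≠ 0}


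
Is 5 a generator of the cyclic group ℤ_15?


g generates ℤ_n iff gcd(g, n) = 1
gcd(5, 15) = 5
Since gcd = 5 ≠ 1, ⟨5⟩ has order 3 < 15, so 5 is not a generator.

No, 5 does not generate ℤ_15


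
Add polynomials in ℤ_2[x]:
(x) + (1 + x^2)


Add coefficients mod 2:
x^0: 0 + 1 = 1 (mod 2)
x^1: 1 + 0 = 1 (mod 2)
x^2: 0 + 1 = 1 (mod 2)
Result: 1 + x + x^2

f + g = 1 + x + x^2


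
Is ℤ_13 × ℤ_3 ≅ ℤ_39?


Comparing ℤ_13 × ℤ_3 and ℤ_39:
gcd(13,3) = 1, so ℤ_13 × ℤ_3 ≅ ℤ_39 (CRT)

Yes, ℤ_13 × ℤ_3 ≅ ℤ_39


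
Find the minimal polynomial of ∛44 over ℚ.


∛44 satisfies x³ - 44 = 0, irreducible over ℚ (no rational root; 44 is not a perfect cube)

Minimal polynomial: x³ - 44


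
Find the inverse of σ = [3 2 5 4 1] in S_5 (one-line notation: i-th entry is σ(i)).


To find σ⁻¹, swap domain and range:
σ(1) = 3 → σ⁻¹(3) = 1
σ(2) = 2 → σ⁻¹(2) = 2
σ(3) = 5 → σ⁻¹(5) = 3
σ(4) = 4 → σ⁻¹(4) = 4
σ(5) = 1 → σ⁻¹(1) = 5

σ⁻¹ = [5 2 1 4 3]


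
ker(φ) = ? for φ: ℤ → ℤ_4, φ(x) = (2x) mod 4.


Kernel = preimage of identity
ker(φ) = {x ∈ ℤ : 2x ≡ 0 (mod 4)}. gcd(2,4) = 2, so 2x ≡ 0 (mod 4) ⟺ x ≡ 0 (mod 4/2 = 2). Hence ker(φ) = 2ℤ

ker(φ) = 2ℤ


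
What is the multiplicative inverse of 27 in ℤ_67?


Use the extended Euclidean algorithm to write 1 = 27·s + 67·t; then s mod 67 is the inverse.
Euclidean algorithm:
  27 = 0·67 + 27
  67 = 2·27 + 13
  27 = 2·13 + 1
  13 = 13·1 + 0
gcd(27,67) = 1
Back-substitution gives: 27·(5) + 67·(-2) = 1
So 27⁻¹ ≡ 5 ≡ 5 (mod 67)
Check: 27 × 5 = 135 ≡ 1 (mod 67) ✓

27⁻¹ ≡ 5 (mod 67)


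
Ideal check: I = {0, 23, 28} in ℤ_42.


Check ideal conditions for I = {0, 23, 28} in ℤ_42:
(1) I is an additive subgroup? No
(2) For r ∈ ℤ_42 and a ∈ I: r·a ∈ I? No  [counterexample: r=2, a=23, r·a mod 42 = 4 ∉ I]

No, I is not an ideal of ℤ_42


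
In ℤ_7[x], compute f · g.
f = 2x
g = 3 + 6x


Expand and collect like terms; reduce coefficients mod 7:
x^0: 0·3 = 0 ≡ 0 (mod 7)
x^1: 0·6 + 2·3 = 6 ≡ 6 (mod 7)
x^2: 2·6 = 12 ≡ 5 (mod 7)
Result: 6x + 5x^2

f · g = 6x + 5x^2


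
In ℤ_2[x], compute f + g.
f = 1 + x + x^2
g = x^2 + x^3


Add coefficients mod 2:
x^0: 1 + 0 = 1 (mod 2)
x^1: 1 + 0 = 1 (mod 2)
x^2: 1 + 1 = 0 (mod 2)
x^3: 0 + 1 = 1 (mod 2)
Result: 1 + x + x^3

f + g = 1 + x + x^3


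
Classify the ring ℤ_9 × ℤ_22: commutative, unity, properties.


Direct product ring; commutative with unity (1,1); but (1,0)·(0,1) = (0,0) gives zero divisors, so not an integral domain
Commutative: Yes
Integral domain: No
Has unity: Yes

ℤ_9 × ℤ_22: Commutative=Yes, Unity=Yes


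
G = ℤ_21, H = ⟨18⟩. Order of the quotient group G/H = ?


|⟨18⟩| = n / gcd(18, 21) = 21 / 3 = 7
H is normal (ℤ_21 is abelian).
|G/H| = |G| / |H| = 21 / 7 = 3

|G/H| = 3


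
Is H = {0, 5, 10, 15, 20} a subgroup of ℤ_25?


Subgroup test for H = {0, 5, 10, 15, 20} in (ℤ_25, +):
(1) 0 ∈ H? Yes
(2) Closure: for all a,b ∈ H, (a+b) mod 25 ∈ H? Yes
(3) Inverses: for all a ∈ H, -a mod 25 ∈ H? Yes

Yes, H is a subgroup of ℤ_25


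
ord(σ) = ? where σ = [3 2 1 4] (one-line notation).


Cycle decomposition: (1 3)
Cycle lengths: 2
Order = lcm(2) = 2

ord(σ) = 2


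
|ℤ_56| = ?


ℤ_n has n elements.

|ℤ_56| = 56


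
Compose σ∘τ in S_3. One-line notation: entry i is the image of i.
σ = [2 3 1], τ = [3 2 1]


σ∘τ: apply τ first, then σ
1 →τ 3 →σ 1
2 →τ 2 →σ 3
3 →τ 1 →σ 2

σ∘τ = [1 3 2]


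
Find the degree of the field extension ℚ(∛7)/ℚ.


∛7 has minimal polynomial x³ - 7 (irreducible over ℚ since 7 is not a perfect cube)

[ℚ(∛7)/ℚ] = 3


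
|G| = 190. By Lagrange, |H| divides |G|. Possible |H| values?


Lagrange's theorem: |H| divides |G|
|G| = 190
Divisors of 190: 1, 2, 5, 10, 19, 38, 95, 190

Possible subgroup orders: {1, 2, 5, 10, 19, 38, 95, 190}


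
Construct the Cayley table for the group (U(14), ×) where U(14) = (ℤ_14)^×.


Elements: {1, 3, 5, 9, 11, 13}
Operation: multiplication mod 14
Entry (a, b) = (a × b) mod 14

Cayley table:
   |  1 |  3 |  5 |  9 | 11 | 13
 1 |  1 |  3 |  5 |  9 | 11 | 13
 3 |  3 |  9 |  1 | 13 |  5 | 11
 5 |  5 |  1 | 11 |  3 | 13 |  9
 9 |  9 | 13 |  3 | 11 |  1 |  5
11 | 11 |  5 | 13 |  1 |  9 |  3
13 | 13 | 11 |  9 |  5 |  3 |  1


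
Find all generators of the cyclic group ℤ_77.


g generates ℤ_n iff gcd(g,n) = 1
Prime factors of 77: 7, 11
Generators are g ∈ {1,...,76} not divisible by any of these primes.
Generators: {1, 2, 3, 4, 5, 6, 8, 9, 10, 12, 13, 15, 16, 17, 18, 19, 20, 23, 24, 25, 26, 27, 29, 30, 31, 32, 34, 36, 37, 38, 39, 40, 41, 43, 45, 46, 47, 48, 50, 51, 52, 53, 54, 57, 58, 59, 60, 61, 62, 64, 65, 67, 68, 69, 71, 72, 73, 74, 75, 76}
Number of generators = φ(77) = 60

Generators of ℤ_77 = {1, 2, 3, 4, 5, 6, 8, 9, 10, 12, 13, 15, 16, 17, 18, 19, 20, 23, 24, 25, 26, 27, 29, 30, 31, 32, 34, 36, 37, 38, 39, 40, 41, 43, 45, 46, 47, 48, 50, 51, 52, 53, 54, 57, 58, 59, 60, 61, 62, 64, 65, 67, 68, 69, 71, 72, 73, 74, 75, 76}


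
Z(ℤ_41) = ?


Z(G) = {g ∈ G | gx = xg for all x ∈ G}
ℤ_41 is abelian, so Z(G) = G

Z(ℤ_41) = ℤ_41


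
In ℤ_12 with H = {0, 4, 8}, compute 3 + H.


3 + H = {3 + h (mod 12) : h ∈ H}
3+0=3, 3+4=7, 3+8=11

3 + H = {3, 7, 11}


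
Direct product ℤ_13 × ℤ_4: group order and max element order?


|ℤ_13 × ℤ_4| = 13 × 4 = 52
Max element order = lcm(13,4) = 52
Cyclic? Yes (gcd=1)

|ℤ_13×ℤ_4| = 52, max element order = 52


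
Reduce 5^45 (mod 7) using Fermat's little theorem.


Fermat's little theorem: if p is prime and gcd(a,p)=1, then a^(p-1) ≡ 1 (mod p)
p = 7 is prime, gcd(5,7) = 1
Reduce exponent: 45 mod 6 = 3
So 5^45 ≡ 5^3 (mod 7)
5^3 mod 7 = 6

5^45 ≡ 6 (mod 7)


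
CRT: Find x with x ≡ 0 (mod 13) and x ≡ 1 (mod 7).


m₁ = 13, m₂ = 7, gcd = 1, so CRT applies. M = m₁·m₂ = 91
Let M₁ = M/m₁ = 7, M₂ = M/m₂ = 13
Find y₁ ≡ M₁⁻¹ (mod m₁): 7⁻¹ ≡ 2 (mod 13)
Find y₂ ≡ M₂⁻¹ (mod m₂): 13⁻¹ ≡ 6 (mod 7)
x = a₁·M₁·y₁ + a₂·M₂·y₂ = 0·7·2 + 1·13·6 = 78
Reduce mod 91: x ≡ 78
Check: 78 mod 13 = 0 ✓, 78 mod 7 = 1 ✓

x ≡ 78 (mod 91)


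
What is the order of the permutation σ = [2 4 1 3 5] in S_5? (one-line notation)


Cycle decomposition: (1 2 4 3)
Cycle lengths: 4
Order = lcm(4) = 4

ord(σ) = 4


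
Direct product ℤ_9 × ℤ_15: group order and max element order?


|ℤ_9 × ℤ_15| = 9 × 15 = 135
Max element order = lcm(9,15) = 45
Cyclic? No (gcd=3)

|ℤ_9×ℤ_15| = 135, max element order = 45


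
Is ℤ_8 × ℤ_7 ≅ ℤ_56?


Comparing ℤ_8 × ℤ_7 and ℤ_56:
gcd(8,7) = 1, so ℤ_8 × ℤ_7 ≅ ℤ_56 (CRT)

Yes, ℤ_8 × ℤ_7 ≅ ℤ_56


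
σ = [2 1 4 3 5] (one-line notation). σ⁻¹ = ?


To find σ⁻¹, swap domain and range:
σ(1) = 2 → σ⁻¹(2) = 1
σ(2) = 1 → σ⁻¹(1) = 2
σ(3) = 4 → σ⁻¹(4) = 3
σ(4) = 3 → σ⁻¹(3) = 4
σ(5) = 5 → σ⁻¹(5) = 5

σ⁻¹ = [2 1 4 3 5]


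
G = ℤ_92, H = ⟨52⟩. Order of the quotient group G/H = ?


|⟨52⟩| = n / gcd(52, 92) = 92 / 4 = 23
H is normal (ℤ_92 is abelian).
|G/H| = |G| / |H| = 92 / 23 = 4

|G/H| = 4


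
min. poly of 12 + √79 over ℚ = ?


Let α = 12 + √79. Then α - 12 = √79, so (α - 12)² = 79, giving α² - 24α + 65 = 0. Degree 2 and α ∉ ℚ, so this is the minimal polynomial.

Minimal polynomial: x² - 24x + 65


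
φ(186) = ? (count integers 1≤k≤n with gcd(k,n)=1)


Factor n: 186 = 2 × 3 × 31
φ(n) = n · ∏(1 - 1/p) over distinct primes p | n
φ(186) = 186 · (1 - 1/2) · (1 - 1/3) · (1 - 1/31) = 60

φ(186) = 60


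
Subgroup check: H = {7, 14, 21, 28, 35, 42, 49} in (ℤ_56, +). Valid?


Subgroup test for H = {7, 14, 21, 28, 35, 42, 49} in (ℤ_56, +):
(1) 0 ∈ H? No
(2) Closure: for all a,b ∈ H, (a+b) mod 56 ∈ H? No  [counterexample: 7 + 49 = 0 ∉ H]
(3) Inverses: for all a ∈ H, -a mod 56 ∈ H? Yes

No, H is not a subgroup of ℤ_56


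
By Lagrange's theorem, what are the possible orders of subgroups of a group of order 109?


Lagrange's theorem: |H| divides |G|
|G| = 109
Divisors of 109: 1, 109

Possible subgroup orders: {1, 109}


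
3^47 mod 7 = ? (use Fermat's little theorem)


Fermat's little theorem: if p is prime and gcd(a,p)=1, then a^(p-1) ≡ 1 (mod p)
p = 7 is prime, gcd(3,7) = 1
Reduce exponent: 47 mod 6 = 5
So 3^47 ≡ 3^5 (mod 7)
3^5 mod 7 = 5

3^47 ≡ 5 (mod 7)


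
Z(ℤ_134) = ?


Z(G) = {g ∈ G | gx = xg for all x ∈ G}
ℤ_134 is abelian, so Z(G) = G

Z(ℤ_134) = ℤ_134


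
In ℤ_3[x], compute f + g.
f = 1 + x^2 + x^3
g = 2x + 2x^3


Add coefficients mod 3:
x^0: 1 + 0 = 1 (mod 3)
x^1: 0 + 2 = 2 (mod 3)
x^2: 1 + 0 = 1 (mod 3)
x^3: 1 + 2 = 0 (mod 3)
Result: 1 + 2x + x^2

f + g = 1 + 2x + x^2


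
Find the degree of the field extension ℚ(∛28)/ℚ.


∛28 has minimal polynomial x³ - 28 (irreducible over ℚ since 28 is not a perfect cube)

[ℚ(∛28)/ℚ] = 3


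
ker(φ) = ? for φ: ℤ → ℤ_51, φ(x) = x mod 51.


Kernel = preimage of identity
ker(φ) = {x ∈ ℤ : x ≡ 0 (mod 51)} = 51ℤ = {0, ±51, ±102, ...}

ker(φ) = 51ℤ


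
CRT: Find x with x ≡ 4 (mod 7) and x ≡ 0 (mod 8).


m₁ = 7, m₂ = 8, gcd = 1, so CRT applies. M = m₁·m₂ = 56
Let M₁ = M/m₁ = 8, M₂ = M/m₂ = 7
Find y₁ ≡ M₁⁻¹ (mod m₁): 8⁻¹ ≡ 1 (mod 7)
Find y₂ ≡ M₂⁻¹ (mod m₂): 7⁻¹ ≡ 7 (mod 8)
x = a₁·M₁·y₁ + a₂·M₂·y₂ = 4·8·1 + 0·7·7 = 32
Reduce mod 56: x ≡ 32
Check: 32 mod 7 = 4 ✓, 32 mod 8 = 0 ✓

x ≡ 32 (mod 56)


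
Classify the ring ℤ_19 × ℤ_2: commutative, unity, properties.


Direct product ring; commutative with unity (1,1); but (1,0)·(0,1) = (0,0) gives zero divisors, so not an integral domain
Commutative: Yes
Integral domain: No
Has unity: Yes

ℤ_19 × ℤ_2: Commutative=Yes, Unity=Yes


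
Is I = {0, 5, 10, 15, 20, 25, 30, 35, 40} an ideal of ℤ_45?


Check ideal conditions for I = {0, 5, 10, 15, 20, 25, 30, 35, 40} in ℤ_45:
(1) I is an additive subgroup? Yes
(2) For r ∈ ℤ_45 and a ∈ I: r·a ∈ I? Yes

Yes, I is an ideal of ℤ_45


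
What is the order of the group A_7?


|A_n| = n!/2 (even permutations)
|A_7| = 7!/2 = 5040/2 = 2520

|A_7| = 2520


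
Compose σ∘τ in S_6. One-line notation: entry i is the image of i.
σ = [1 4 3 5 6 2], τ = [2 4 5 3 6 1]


σ∘τ: apply τ first, then σ
1 →τ 2 →σ 4
2 →τ 4 →σ 5
3 →τ 5 →σ 6
4 →τ 3 →σ 3
5 →τ 6 →σ 2
6 →τ 1 →σ 1

σ∘τ = [4 5 6 3 2 1]


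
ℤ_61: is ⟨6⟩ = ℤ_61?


g generates ℤ_n iff gcd(g, n) = 1
gcd(6, 61) = 1
Since gcd = 1, 6 is a generator.

Yes, 6 generates ℤ_61


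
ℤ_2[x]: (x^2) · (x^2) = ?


Expand and collect like terms; reduce coefficients mod 2:
x^0: 0·0 = 0 ≡ 0 (mod 2)
x^1: 0·0 + 0·0 = 0 ≡ 0 (mod 2)
x^2: 0·1 + 0·0 + 1·0 = 0 ≡ 0 (mod 2)
x^3: 0·1 + 1·0 = 0 ≡ 0 (mod 2)
x^4: 1·1 = 1 ≡ 1 (mod 2)
Result: x^4

f · g = x^4


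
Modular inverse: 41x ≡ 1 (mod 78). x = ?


Use the extended Euclidean algorithm to write 1 = 41·s + 78·t; then s mod 78 is the inverse.
Euclidean algorithm:
  41 = 0·78 + 41
  78 = 1·41 + 37
  41 = 1·37 + 4
  37 = 9·4 + 1
  4 = 4·1 + 0
gcd(41,78) = 1
Back-substitution gives: 41·(-19) + 78·(10) = 1
So 41⁻¹ ≡ -19 ≡ 59 (mod 78)
Check: 41 × 59 = 2419 ≡ 1 (mod 78) ✓

41⁻¹ ≡ 59 (mod 78)


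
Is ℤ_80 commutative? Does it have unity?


ℤ_80 is a commutative ring with unity 1; 80 = 2×40 is composite, so 2·40 ≡ 0 gives zero divisors (not an integral domain)
Commutative: Yes
Integral domain: No
Has unity: Yes

ℤ_80: Commutative=Yes, Unity=Yes


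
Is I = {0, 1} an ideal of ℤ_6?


Check ideal conditions for I = {0, 1} in ℤ_6:
(1) I is an additive subgroup? No
(2) For r ∈ ℤ_6 and a ∈ I: r·a ∈ I? No  [counterexample: r=2, a=1, r·a mod 6 = 2 ∉ I]

No, I is not an ideal of ℤ_6


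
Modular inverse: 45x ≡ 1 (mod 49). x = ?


Use the extended Euclidean algorithm to write 1 = 45·s + 49·t; then s mod 49 is the inverse.
Euclidean algorithm:
  45 = 0·49 + 45
  49 = 1·45 + 4
  45 = 11·4 + 1
  4 = 4·1 + 0
gcd(45,49) = 1
Back-substitution gives: 45·(12) + 49·(-11) = 1
So 45⁻¹ ≡ 12 ≡ 12 (mod 49)
Check: 45 × 12 = 540 ≡ 1 (mod 49) ✓

45⁻¹ ≡ 12 (mod 49)


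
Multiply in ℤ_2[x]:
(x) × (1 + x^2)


Expand and collect like terms; reduce coefficients mod 2:
x^0: 0·1 = 0 ≡ 0 (mod 2)
x^1: 0·0 + 1·1 = 1 ≡ 1 (mod 2)
x^2: 0·1 + 1·0 = 0 ≡ 0 (mod 2)
x^3: 1·1 = 1 ≡ 1 (mod 2)
Result: x + x^3

f · g = x + x^3


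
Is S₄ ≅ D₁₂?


Comparing S₄ and D₁₂:
S₄ has trivial center; D₁₂ has center {e, r⁶}

No, S₄ ≇ D₁₂


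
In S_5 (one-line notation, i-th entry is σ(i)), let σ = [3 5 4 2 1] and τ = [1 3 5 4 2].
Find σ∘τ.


σ∘τ: apply τ first, then σ
1 →τ 1 →σ 3
2 →τ 3 →σ 4
3 →τ 5 →σ 1
4 →τ 4 →σ 2
5 →τ 2 →σ 5

σ∘τ = [3 4 1 2 5]


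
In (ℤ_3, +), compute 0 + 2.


Operation: addition mod 3
0 + 2 = (a + b) mod 3 with a = 0, b = 2

0 + 2 = 2


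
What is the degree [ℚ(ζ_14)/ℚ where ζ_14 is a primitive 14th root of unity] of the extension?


[ℚ(ζ_n):ℚ] = deg Φ_n(x) = φ(n). Here φ(14) = 6

[ℚ(ζ_14)/ℚ where ζ_14 is a primitive 14th root of unity] = 6


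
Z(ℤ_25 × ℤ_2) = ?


Z(G) = {g ∈ G | gx = xg for all x ∈ G}
Direct product of abelian groups is abelian, so Z(G) = G

Z(ℤ_25 × ℤ_2) = ℤ_25 × ℤ_2


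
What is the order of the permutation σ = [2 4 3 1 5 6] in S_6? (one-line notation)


Cycle decomposition: (1 2 4)
Cycle lengths: 3
Order = lcm(3) = 3

ord(σ) = 3


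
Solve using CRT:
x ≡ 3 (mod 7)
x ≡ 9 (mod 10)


m₁ = 7, m₂ = 10, gcd = 1, so CRT applies. M = m₁·m₂ = 70
Let M₁ = M/m₁ = 10, M₂ = M/m₂ = 7
Find y₁ ≡ M₁⁻¹ (mod m₁): 10⁻¹ ≡ 5 (mod 7)
Find y₂ ≡ M₂⁻¹ (mod m₂): 7⁻¹ ≡ 3 (mod 10)
x = a₁·M₁·y₁ + a₂·M₂·y₂ = 3·10·5 + 9·7·3 = 339
Reduce mod 70: x ≡ 59
Check: 59 mod 7 = 3 ✓, 59 mod 10 = 9 ✓

x ≡ 59 (mod 70)


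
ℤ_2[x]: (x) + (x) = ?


Add coefficients mod 2:
x^0: 0 + 0 = 0 (mod 2)
x^1: 1 + 1 = 0 (mod 2)
Result: 0

f + g = 0


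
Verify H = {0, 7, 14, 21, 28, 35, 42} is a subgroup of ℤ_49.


Subgroup test for H = {0, 7, 14, 21, 28, 35, 42} in (ℤ_49, +):
(1) 0 ∈ H? Yes
(2) Closure: for all a,b ∈ H, (a+b) mod 49 ∈ H? Yes
(3) Inverses: for all a ∈ H, -a mod 49 ∈ H? Yes

Yes, H is a subgroup of ℤ_49


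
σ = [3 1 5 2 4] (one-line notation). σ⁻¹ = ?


To find σ⁻¹, swap domain and range:
σ(1) = 3 → σ⁻¹(3) = 1
σ(2) = 1 → σ⁻¹(1) = 2
σ(3) = 5 → σ⁻¹(5) = 3
σ(4) = 2 → σ⁻¹(2) = 4
σ(5) = 4 → σ⁻¹(4) = 5

σ⁻¹ = [2 4 1 5 3]


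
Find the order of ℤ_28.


ℤ_n has n elements.

|ℤ_28| = 28


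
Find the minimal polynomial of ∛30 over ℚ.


∛30 satisfies x³ - 30 = 0, irreducible over ℚ (no rational root; 30 is not a perfect cube)

Minimal polynomial: x³ - 30


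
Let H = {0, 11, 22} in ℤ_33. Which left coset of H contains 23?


23 + H = {23 + h (mod 33) : h ∈ H}
23+0=23, 23+11=1, 23+22=12
23 + H = {1, 12, 23} = 1 + H

23 + H = {1, 12, 23}


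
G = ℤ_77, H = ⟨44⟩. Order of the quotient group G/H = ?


|⟨44⟩| = n / gcd(44, 77) = 77 / 11 = 7
H is normal (ℤ_77 is abelian).
|G/H| = |G| / |H| = 77 / 7 = 11

|G/H| = 11


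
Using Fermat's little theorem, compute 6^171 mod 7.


Fermat's little theorem: if p is prime and gcd(a,p)=1, then a^(p-1) ≡ 1 (mod p)
p = 7 is prime, gcd(6,7) = 1
Reduce exponent: 171 mod 6 = 3
So 6^171 ≡ 6^3 (mod 7)
6^3 mod 7 = 6

6^171 ≡ 6 (mod 7)


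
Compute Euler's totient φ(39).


Factor n: 39 = 3 × 13
φ(n) = n · ∏(1 - 1/p) over distinct primes p | n
φ(39) = 39 · (1 - 1/3) · (1 - 1/13) = 24

φ(39) = 24


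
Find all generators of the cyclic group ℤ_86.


g generates ℤ_n iff gcd(g,n) = 1
Prime factors of 86: 2, 43
Generators are g ∈ {1,...,85} not divisible by any of these primes.
Generators: {1, 3, 5, 7, 9, 11, 13, 15, 17, 19, 21, 23, 25, 27, 29, 31, 33, 35, 37, 39, 41, 45, 47, 49, 51, 53, 55, 57, 59, 61, 63, 65, 67, 69, 71, 73, 75, 77, 79, 81, 83, 85}
Number of generators = φ(86) = 42

Generators of ℤ_86 = {1, 3, 5, 7, 9, 11, 13, 15, 17, 19, 21, 23, 25, 27, 29, 31, 33, 35, 37, 39, 41, 45, 47, 49, 51, 53, 55, 57, 59, 61, 63, 65, 67, 69, 71, 73, 75, 77, 79, 81, 83, 85}


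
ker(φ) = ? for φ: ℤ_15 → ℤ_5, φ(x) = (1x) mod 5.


Kernel = preimage of identity
ker(φ) = {x ∈ ℤ_15 : 1x ≡ 0 (mod 5)}. Since 5 | 15, φ is well-defined. The kernel is the cyclic subgroup ⟨5⟩ of ℤ_15 (order 3), i.e. {0, 5, 10}

ker(φ) = {0, 5, 10}


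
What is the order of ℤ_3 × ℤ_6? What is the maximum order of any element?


|ℤ_3 × ℤ_6| = 3 × 6 = 18
Max element order = lcm(3,6) = 6
Cyclic? No (gcd=3)

|ℤ_3×ℤ_6| = 18, max element order = 6


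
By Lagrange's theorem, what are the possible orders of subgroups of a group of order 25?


Lagrange's theorem: |H| divides |G|
|G| = 25
Divisors of 25: 1, 5, 25

Possible subgroup orders: {1, 5, 25}


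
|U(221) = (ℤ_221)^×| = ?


U(n) is the group of units mod n; |U(n)| = φ(n)
|U(221)| = φ(221) = 192

|U(221) = (ℤ_221)^×| = 192


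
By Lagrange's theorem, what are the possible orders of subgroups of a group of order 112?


Lagrange's theorem: |H| divides |G|
|G| = 112
Divisors of 112: 1, 2, 4, 7, 8, 14, 16, 28, 56, 112

Possible subgroup orders: {1, 2, 4, 7, 8, 14, 16, 28, 56, 112}


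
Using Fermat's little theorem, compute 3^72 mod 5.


Fermat's little theorem: if p is prime and gcd(a,p)=1, then a^(p-1) ≡ 1 (mod p)
p = 5 is prime, gcd(3,5) = 1
Reduce exponent: 72 mod 4 = 0
So 3^72 ≡ 3^0 (mod 5)
3^0 = 1

3^72 ≡ 1 (mod 5)


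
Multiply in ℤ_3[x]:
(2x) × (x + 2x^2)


Expand and collect like terms; reduce coefficients mod 3:
x^0: 0·0 = 0 ≡ 0 (mod 3)
x^1: 0·1 + 2·0 = 0 ≡ 0 (mod 3)
x^2: 0·2 + 2·1 = 2 ≡ 2 (mod 3)
x^3: 2·2 = 4 ≡ 1 (mod 3)
Result: 2x^2 + x^3

f · g = 2x^2 + x^3


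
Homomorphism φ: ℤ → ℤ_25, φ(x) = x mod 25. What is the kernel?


Kernel = preimage of identity
ker(φ) = {x ∈ ℤ : x ≡ 0 (mod 25)} = 25ℤ = {0, ±25, ±50, ...}

ker(φ) = 25ℤ


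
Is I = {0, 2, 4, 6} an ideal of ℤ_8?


Check ideal conditions for I = {0, 2, 4, 6} in ℤ_8:
(1) I is an additive subgroup? Yes
(2) For r ∈ ℤ_8 and a ∈ I: r·a ∈ I? Yes

Yes, I is an ideal of ℤ_8


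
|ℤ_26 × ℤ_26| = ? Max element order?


|ℤ_26 × ℤ_26| = 26 × 26 = 676
Max element order = lcm(26,26) = 26
Cyclic? No (gcd=26)

|ℤ_26×ℤ_26| = 676, max element order = 26


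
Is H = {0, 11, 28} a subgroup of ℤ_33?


Subgroup test for H = {0, 11, 28} in (ℤ_33, +):
(1) 0 ∈ H? Yes
(2) Closure: for all a,b ∈ H, (a+b) mod 33 ∈ H? No  [counterexample: 11 + 11 = 22 ∉ H]
(3) Inverses: for all a ∈ H, -a mod 33 ∈ H? No

No, H is not a subgroup of ℤ_33


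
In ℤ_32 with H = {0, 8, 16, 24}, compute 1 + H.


1 + H = {1 + h (mod 32) : h ∈ H}
1+0=1, 1+8=9, 1+16=17, 1+24=25

1 + H = {1, 9, 17, 25}


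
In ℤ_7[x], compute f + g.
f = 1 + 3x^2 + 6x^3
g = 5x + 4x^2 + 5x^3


Add coefficients mod 7:
x^0: 1 + 0 = 1 (mod 7)
x^1: 0 + 5 = 5 (mod 7)
x^2: 3 + 4 = 0 (mod 7)
x^3: 6 + 5 = 4 (mod 7)
Result: 1 + 5x + 4x^3

f + g = 1 + 5x + 4x^3


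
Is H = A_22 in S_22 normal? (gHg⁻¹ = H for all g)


H = A_22 in S_22
A_22 has index 2 in S_22, and every subgroup of index 2 is normal

Yes, normal subgroup


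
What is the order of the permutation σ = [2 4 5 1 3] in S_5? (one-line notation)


Cycle decomposition: (1 2 4) (3 5)
Cycle lengths: 3, 2
Order = lcm(3, 2) = 6

ord(σ) = 6


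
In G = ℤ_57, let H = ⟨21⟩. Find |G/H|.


|⟨21⟩| = n / gcd(21, 57) = 57 / 3 = 19
H is normal (ℤ_57 is abelian).
|G/H| = |G| / |H| = 57 / 19 = 3

|G/H| = 3


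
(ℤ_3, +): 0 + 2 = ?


Operation: addition mod 3
0 + 2 = (a + b) mod 3 with a = 0, b = 2

0 + 2 = 2


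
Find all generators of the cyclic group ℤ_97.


g generates ℤ_n iff gcd(g,n) = 1
Prime factors of 97: 97
Generators are g ∈ {1,...,96} not divisible by any of these primes.
Generators: {1, 2, 3, 4, 5, 6, 7, 8, 9, 10, 11, 12, 13, 14, 15, 16, 17, 18, 19, 20, 21, 22, 23, 24, 25, 26, 27, 28, 29, 30, 31, 32, 33, 34, 35, 36, 37, 38, 39, 40, 41, 42, 43, 44, 45, 46, 47, 48, 49, 50, 51, 52, 53, 54, 55, 56, 57, 58, 59, 60, 61, 62, 63, 64, 65, 66, 67, 68, 69, 70, 71, 72, 73, 74, 75, 76, 77, 78, 79, 80, 81, 82, 83, 84, 85, 86, 87, 88, 89, 90, 91, 92, 93, 94, 95, 96}
Number of generators = φ(97) = 96

Generators of ℤ_97 = {1, 2, 3, 4, 5, 6, 7, 8, 9, 10, 11, 12, 13, 14, 15, 16, 17, 18, 19, 20, 21, 22, 23, 24, 25, 26, 27, 28, 29, 30, 31, 32, 33, 34, 35, 36, 37, 38, 39, 40, 41, 42, 43, 44, 45, 46, 47, 48, 49, 50, 51, 52, 53, 54, 55, 56, 57, 58, 59, 60, 61, 62, 63, 64, 65, 66, 67, 68, 69, 70, 71, 72, 73, 74, 75, 76, 77, 78, 79, 80, 81, 82, 83, 84, 85, 86, 87, 88, 89, 90, 91, 92, 93, 94, 95, 96}


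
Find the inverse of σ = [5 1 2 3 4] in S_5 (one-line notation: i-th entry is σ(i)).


To find σ⁻¹, swap domain and range:
σ(1) = 5 → σ⁻¹(5) = 1
σ(2) = 1 → σ⁻¹(1) = 2
σ(3) = 2 → σ⁻¹(2) = 3
σ(4) = 3 → σ⁻¹(3) = 4
σ(5) = 4 → σ⁻¹(4) = 5

σ⁻¹ = [2 3 4 5 1]


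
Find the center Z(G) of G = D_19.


Z(G) = {g ∈ G | gx = xg for all x ∈ G}
For odd n, Z(D_n) = {e}: no nontrivial rotation commutes with all reflections

Z(D_19) = {e}


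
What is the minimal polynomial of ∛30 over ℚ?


∛30 satisfies x³ - 30 = 0, irreducible over ℚ (no rational root; 30 is not a perfect cube)

Minimal polynomial: x³ - 30


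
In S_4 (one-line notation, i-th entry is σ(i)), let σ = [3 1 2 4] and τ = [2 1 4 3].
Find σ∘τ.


σ∘τ: apply τ first, then σ
1 →τ 2 →σ 1
2 →τ 1 →σ 3
3 →τ 4 →σ 4
4 →τ 3 →σ 2

σ∘τ = [1 3 4 2]


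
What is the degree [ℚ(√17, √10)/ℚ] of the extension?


[ℚ(√17,√10):ℚ] = [ℚ(√17,√10):ℚ(√17)]·[ℚ(√17):ℚ] = 2·2 = 4

[ℚ(√17, √10)/ℚ] = 4


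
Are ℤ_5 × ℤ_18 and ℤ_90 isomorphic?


Comparing ℤ_5 × ℤ_18 and ℤ_90:
gcd(5,18) = 1, so ℤ_5 × ℤ_18 ≅ ℤ_90 (CRT)

Yes, ℤ_5 × ℤ_18 ≅ ℤ_90


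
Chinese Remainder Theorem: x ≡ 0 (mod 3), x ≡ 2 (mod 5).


m₁ = 3, m₂ = 5, gcd = 1, so CRT applies. M = m₁·m₂ = 15
Let M₁ = M/m₁ = 5, M₂ = M/m₂ = 3
Find y₁ ≡ M₁⁻¹ (mod m₁): 5⁻¹ ≡ 2 (mod 3)
Find y₂ ≡ M₂⁻¹ (mod m₂): 3⁻¹ ≡ 2 (mod 5)
x = a₁·M₁·y₁ + a₂·M₂·y₂ = 0·5·2 + 2·3·2 = 12
Reduce mod 15: x ≡ 12
Check: 12 mod 3 = 0 ✓, 12 mod 5 = 2 ✓

x ≡ 12 (mod 15)


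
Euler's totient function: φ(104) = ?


Factor n: 104 = 2^3 × 13
φ(n) = n · ∏(1 - 1/p) over distinct primes p | n
φ(104) = 104 · (1 - 1/2) · (1 - 1/13) = 48

φ(104) = 48


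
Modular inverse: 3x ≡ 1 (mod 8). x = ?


Use the extended Euclidean algorithm to write 1 = 3·s + 8·t; then s mod 8 is the inverse.
Euclidean algorithm:
  3 = 0·8 + 3
  8 = 2·3 + 2
  3 = 1·2 + 1
  2 = 2·1 + 0
gcd(3,8) = 1
Back-substitution gives: 3·(3) + 8·(-1) = 1
So 3⁻¹ ≡ 3 ≡ 3 (mod 8)
Check: 3 × 3 = 9 ≡ 1 (mod 8) ✓

3⁻¹ ≡ 3 (mod 8)


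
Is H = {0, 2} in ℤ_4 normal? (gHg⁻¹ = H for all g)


H = {0, 2} in ℤ_4
ℤ_4 is abelian; every subgroup of an abelian group is normal

Yes, normal subgroup


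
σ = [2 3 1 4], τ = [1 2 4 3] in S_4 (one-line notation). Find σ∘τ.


σ∘τ: apply τ first, then σ
1 →τ 1 →σ 2
2 →τ 2 →σ 3
3 →τ 4 →σ 4
4 →τ 3 →σ 1

σ∘τ = [2 3 4 1]


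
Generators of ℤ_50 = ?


g generates ℤ_n iff gcd(g,n) = 1
Prime factors of 50: 2, 5
Generators are g ∈ {1,...,49} not divisible by any of these primes.
Generators: {1, 3, 7, 9, 11, 13, 17, 19, 21, 23, 27, 29, 31, 33, 37, 39, 41, 43, 47, 49}
Number of generators = φ(50) = 20

Generators of ℤ_50 = {1, 3, 7, 9, 11, 13, 17, 19, 21, 23, 27, 29, 31, 33, 37, 39, 41, 43, 47, 49}


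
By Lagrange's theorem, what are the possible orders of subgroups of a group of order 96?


Lagrange's theorem: |H| divides |G|
|G| = 96
Divisors of 96: 1, 2, 3, 4, 6, 8, 12, 16, 24, 32, 48, 96

Possible subgroup orders: {1, 2, 3, 4, 6, 8, 12, 16, 24, 32, 48, 96}


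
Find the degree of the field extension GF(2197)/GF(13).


GF(2197) = GF(13^3), so the extension degree is 3

[GF(2197)/GF(13)] = 3


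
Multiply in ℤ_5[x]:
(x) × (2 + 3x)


Expand and collect like terms; reduce coefficients mod 5:
x^0: 0·2 = 0 ≡ 0 (mod 5)
x^1: 0·3 + 1·2 = 2 ≡ 2 (mod 5)
x^2: 1·3 = 3 ≡ 3 (mod 5)
Result: 2x + 3x^2

f · g = 2x + 3x^2


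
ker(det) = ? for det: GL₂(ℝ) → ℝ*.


Kernel = preimage of identity
ker(det) = {A | det(A) = 1} = SL₂(ℝ)

ker(det) = SL₂(ℝ)


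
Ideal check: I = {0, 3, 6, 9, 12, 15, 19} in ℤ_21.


Check ideal conditions for I = {0, 3, 6, 9, 12, 15, 19} in ℤ_21:
(1) I is an additive subgroup? No
(2) For r ∈ ℤ_21 and a ∈ I: r·a ∈ I? No  [counterexample: r=2, a=9, r·a mod 21 = 18 ∉ I]

No, I is not an ideal of ℤ_21


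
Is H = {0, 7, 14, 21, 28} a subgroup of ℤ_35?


Subgroup test for H = {0, 7, 14, 21, 28} in (ℤ_35, +):
(1) 0 ∈ H? Yes
(2) Closure: for all a,b ∈ H, (a+b) mod 35 ∈ H? Yes
(3) Inverses: for all a ∈ H, -a mod 35 ∈ H? Yes

Yes, H is a subgroup of ℤ_35


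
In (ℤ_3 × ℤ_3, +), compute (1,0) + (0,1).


Operation: componentwise addition mod (3, 3)
(1,0) + (0,1) = ((a₁+b₁) mod 3, (a₂+b₂) mod 3) with a = (1,0), b = (0,1)

(1,0) + (0,1) = (1,1)


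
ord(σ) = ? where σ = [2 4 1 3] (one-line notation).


Cycle decomposition: (1 2 4 3)
Cycle lengths: 4
Order = lcm(4) = 4

ord(σ) = 4


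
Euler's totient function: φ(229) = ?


Factor n: 229 = 229
φ(n) = n · ∏(1 - 1/p) over distinct primes p | n
φ(229) = 229 · (1 - 1/229) = 228

φ(229) = 228


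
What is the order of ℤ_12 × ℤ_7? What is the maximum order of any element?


|ℤ_12 × ℤ_7| = 12 × 7 = 84
Max element order = lcm(12,7) = 84
Cyclic? Yes (gcd=1)

|ℤ_12×ℤ_7| = 84, max element order = 84


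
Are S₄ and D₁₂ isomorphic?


Comparing S₄ and D₁₂:
S₄ has trivial center; D₁₂ has center {e, r⁶}

No, S₄ ≇ D₁₂


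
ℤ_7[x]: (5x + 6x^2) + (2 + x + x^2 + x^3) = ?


Add coefficients mod 7:
x^0: 0 + 2 = 2 (mod 7)
x^1: 5 + 1 = 6 (mod 7)
x^2: 6 + 1 = 0 (mod 7)
x^3: 0 + 1 = 1 (mod 7)
Result: 2 + 6x + x^3

f + g = 2 + 6x + x^3


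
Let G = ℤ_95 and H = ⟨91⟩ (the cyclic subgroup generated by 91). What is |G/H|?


|⟨91⟩| = n / gcd(91, 95) = 95 / 1 = 95
H is normal (ℤ_95 is abelian).
|G/H| = |G| / |H| = 95 / 95 = 1

|G/H| = 1


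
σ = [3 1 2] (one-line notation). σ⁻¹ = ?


To find σ⁻¹, swap domain and range:
σ(1) = 3 → σ⁻¹(3) = 1
σ(2) = 1 → σ⁻¹(1) = 2
σ(3) = 2 → σ⁻¹(2) = 3

σ⁻¹ = [2 3 1]


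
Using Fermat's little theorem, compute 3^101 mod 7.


Fermat's little theorem: if p is prime and gcd(a,p)=1, then a^(p-1) ≡ 1 (mod p)
p = 7 is prime, gcd(3,7) = 1
Reduce exponent: 101 mod 6 = 5
So 3^101 ≡ 3^5 (mod 7)
3^5 mod 7 = 5

3^101 ≡ 5 (mod 7)


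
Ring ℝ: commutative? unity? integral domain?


ℝ is a field: commutative, has unity, every nonzero element is a unit (hence an integral domain)
Commutative: Yes
Integral domain: Yes
Has unity: Yes

ℝ: Commutative=Yes, Unity=Yes


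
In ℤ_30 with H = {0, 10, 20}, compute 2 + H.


2 + H = {2 + h (mod 30) : h ∈ H}
2+0=2, 2+10=12, 2+20=22

2 + H = {2, 12, 22}


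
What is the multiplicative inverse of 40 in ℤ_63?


Use the extended Euclidean algorithm to write 1 = 40·s + 63·t; then s mod 63 is the inverse.
Euclidean algorithm:
  40 = 0·63 + 40
  63 = 1·40 + 23
  40 = 1·23 + 17
  23 = 1·17 + 6
  17 = 2·6 + 5
  6 = 1·5 + 1
  5 = 5·1 + 0
gcd(40,63) = 1
Back-substitution gives: 40·(-11) + 63·(7) = 1
So 40⁻¹ ≡ -11 ≡ 52 (mod 63)
Check: 40 × 52 = 2080 ≡ 1 (mod 63) ✓

40⁻¹ ≡ 52 (mod 63)


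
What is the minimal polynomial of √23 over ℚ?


√23 satisfies x² - 23 = 0, irreducible over ℚ since 23 is squarefree

Minimal polynomial: x² - 23


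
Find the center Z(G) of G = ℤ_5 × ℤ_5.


Z(G) = {g ∈ G | gx = xg for all x ∈ G}
Direct product of abelian groups is abelian, so Z(G) = G

Z(ℤ_5 × ℤ_5) = ℤ_5 × ℤ_5


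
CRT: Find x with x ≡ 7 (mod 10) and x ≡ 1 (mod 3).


m₁ = 10, m₂ = 3, gcd = 1, so CRT applies. M = m₁·m₂ = 30
Let M₁ = M/m₁ = 3, M₂ = M/m₂ = 10
Find y₁ ≡ M₁⁻¹ (mod m₁): 3⁻¹ ≡ 7 (mod 10)
Find y₂ ≡ M₂⁻¹ (mod m₂): 10⁻¹ ≡ 1 (mod 3)
x = a₁·M₁·y₁ + a₂·M₂·y₂ = 7·3·7 + 1·10·1 = 157
Reduce mod 30: x ≡ 7
Check: 7 mod 10 = 7 ✓, 7 mod 3 = 1 ✓

x ≡ 7 (mod 30)


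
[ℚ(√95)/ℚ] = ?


√95 has minimal polynomial x² - 95 (irreducible over ℚ since 95 is squarefree)

[ℚ(√95)/ℚ] = 2


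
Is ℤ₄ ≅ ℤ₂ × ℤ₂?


Comparing ℤ₄ and ℤ₂ × ℤ₂:
ℤ₄ has an element of order 4; ℤ₂×ℤ₂ has exponent 2

No, ℤ₄ ≇ ℤ₂ × ℤ₂


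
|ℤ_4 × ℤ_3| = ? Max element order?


|ℤ_4 × ℤ_3| = 4 × 3 = 12
Max element order = lcm(4,3) = 12
Cyclic? Yes (gcd=1)

|ℤ_4×ℤ_3| = 12, max element order = 12


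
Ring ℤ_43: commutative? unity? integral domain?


ℤ_43 is a commutative ring with unity 1; 43 is prime, so ℤ_43 is a field (hence an integral domain)
Commutative: Yes
Integral domain: Yes
Has unity: Yes

ℤ_43: Commutative=Yes, Unity=Yes


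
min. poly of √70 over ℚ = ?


√70 satisfies x² - 70 = 0, irreducible over ℚ since 70 is squarefree

Minimal polynomial: x² - 70


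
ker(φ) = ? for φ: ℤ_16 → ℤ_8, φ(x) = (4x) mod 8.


Kernel = preimage of identity
ker(φ) = {x ∈ ℤ_16 : 4x ≡ 0 (mod 8)}. Since 8 | 16, φ is well-defined. The kernel is the cyclic subgroup ⟨2⟩ of ℤ_16 (order 8), i.e. {0, 2, 4, 6, 8, 10, 12, 14}

ker(φ) = {0, 2, 4, 6, 8, 10, 12, 14}


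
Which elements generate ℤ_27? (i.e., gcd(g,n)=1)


g generates ℤ_n iff gcd(g,n) = 1
Prime factors of 27: 3
Generators are g ∈ {1,...,26} not divisible by any of these primes.
Generators: {1, 2, 4, 5, 7, 8, 10, 11, 13, 14, 16, 17, 19, 20, 22, 23, 25, 26}
Number of generators = φ(27) = 18

Generators of ℤ_27 = {1, 2, 4, 5, 7, 8, 10, 11, 13, 14, 16, 17, 19, 20, 22, 23, 25, 26}


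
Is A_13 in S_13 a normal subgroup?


H = A_13 in S_13
A_13 has index 2 in S_13, and every subgroup of index 2 is normal

Yes, normal subgroup


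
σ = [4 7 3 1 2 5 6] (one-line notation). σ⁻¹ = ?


To find σ⁻¹, swap domain and range:
σ(1) = 4 → σ⁻¹(4) = 1
σ(2) = 7 → σ⁻¹(7) = 2
σ(3) = 3 → σ⁻¹(3) = 3
σ(4) = 1 → σ⁻¹(1) = 4
σ(5) = 2 → σ⁻¹(2) = 5
σ(6) = 5 → σ⁻¹(5) = 6
σ(7) = 6 → σ⁻¹(6) = 7

σ⁻¹ = [4 5 3 1 6 7 2]


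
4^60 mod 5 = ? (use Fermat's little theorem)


Fermat's little theorem: if p is prime and gcd(a,p)=1, then a^(p-1) ≡ 1 (mod p)
p = 5 is prime, gcd(4,5) = 1
Reduce exponent: 60 mod 4 = 0
So 4^60 ≡ 4^0 (mod 5)
4^0 = 1

4^60 ≡ 1 (mod 5)


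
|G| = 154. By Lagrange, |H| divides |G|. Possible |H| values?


Lagrange's theorem: |H| divides |G|
|G| = 154
Divisors of 154: 1, 2, 7, 11, 14, 22, 77, 154

Possible subgroup orders: {1, 2, 7, 11, 14, 22, 77, 154}


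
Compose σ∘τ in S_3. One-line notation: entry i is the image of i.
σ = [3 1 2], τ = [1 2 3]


σ∘τ: apply τ first, then σ
1 →τ 1 →σ 3
2 →τ 2 →σ 1
3 →τ 3 →σ 2

σ∘τ = [3 1 2]


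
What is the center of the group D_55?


Z(G) = {g ∈ G | gx = xg for all x ∈ G}
For odd n, Z(D_n) = {e}: no nontrivial rotation commutes with all reflections

Z(D_55) = {e}


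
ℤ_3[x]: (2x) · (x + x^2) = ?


Expand and collect like terms; reduce coefficients mod 3:
x^0: 0·0 = 0 ≡ 0 (mod 3)
x^1: 0·1 + 2·0 = 0 ≡ 0 (mod 3)
x^2: 0·1 + 2·1 = 2 ≡ 2 (mod 3)
x^3: 2·1 = 2 ≡ 2 (mod 3)
Result: 2x^2 + 2x^3

f · g = 2x^2 + 2x^3


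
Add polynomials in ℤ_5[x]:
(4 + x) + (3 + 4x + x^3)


Add coefficients mod 5:
x^0: 4 + 3 = 2 (mod 5)
x^1: 1 + 4 = 0 (mod 5)
x^2: 0 + 0 = 0 (mod 5)
x^3: 0 + 1 = 1 (mod 5)
Result: 2 + x^3

f + g = 2 + x^3


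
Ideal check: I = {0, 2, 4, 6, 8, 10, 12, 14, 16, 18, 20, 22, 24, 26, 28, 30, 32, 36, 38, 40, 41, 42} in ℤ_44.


Check ideal conditions for I = {0, 2, 4, 6, 8, 10, 12, 14, 16, 18, 20, 22, 24, 26, 28, 30, 32, 36, 38, 40, 41, 42} in ℤ_44:
(1) I is an additive subgroup? No
(2) For r ∈ ℤ_44 and a ∈ I: r·a ∈ I? No  [counterexample: r=3, a=26, r·a mod 44 = 34 ∉ I]

No, I is not an ideal of ℤ_44


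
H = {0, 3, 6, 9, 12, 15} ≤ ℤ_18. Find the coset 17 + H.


17 + H = {17 + h (mod 18) : h ∈ H}
17+0=17, 17+3=2, 17+6=5, 17+9=8, 17+12=11, 17+15=14
17 + H = {2, 5, 8, 11, 14, 17} = 2 + H

17 + H = {2, 5, 8, 11, 14, 17}


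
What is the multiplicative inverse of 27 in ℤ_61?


Use the extended Euclidean algorithm to write 1 = 27·s + 61·t; then s mod 61 is the inverse.
Euclidean algorithm:
  27 = 0·61 + 27
  61 = 2·27 + 7
  27 = 3·7 + 6
  7 = 1·6 + 1
  6 = 6·1 + 0
gcd(27,61) = 1
Back-substitution gives: 27·(-9) + 61·(4) = 1
So 27⁻¹ ≡ -9 ≡ 52 (mod 61)
Check: 27 × 52 = 1404 ≡ 1 (mod 61) ✓

27⁻¹ ≡ 52 (mod 61)


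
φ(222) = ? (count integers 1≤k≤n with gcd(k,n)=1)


Factor n: 222 = 2 × 3 × 37
φ(n) = n · ∏(1 - 1/p) over distinct primes p | n
φ(222) = 222 · (1 - 1/2) · (1 - 1/3) · (1 - 1/37) = 72

φ(222) = 72


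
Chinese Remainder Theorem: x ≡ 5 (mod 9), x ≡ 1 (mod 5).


m₁ = 9, m₂ = 5, gcd = 1, so CRT applies. M = m₁·m₂ = 45
Let M₁ = M/m₁ = 5, M₂ = M/m₂ = 9
Find y₁ ≡ M₁⁻¹ (mod m₁): 5⁻¹ ≡ 2 (mod 9)
Find y₂ ≡ M₂⁻¹ (mod m₂): 9⁻¹ ≡ 4 (mod 5)
x = a₁·M₁·y₁ + a₂·M₂·y₂ = 5·5·2 + 1·9·4 = 86
Reduce mod 45: x ≡ 41
Check: 41 mod 9 = 5 ✓, 41 mod 5 = 1 ✓

x ≡ 41 (mod 45)


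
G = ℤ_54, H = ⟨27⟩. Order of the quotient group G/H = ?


|⟨27⟩| = n / gcd(27, 54) = 54 / 27 = 2
H is normal (ℤ_54 is abelian).
|G/H| = |G| / |H| = 54 / 2 = 27

|G/H| = 27


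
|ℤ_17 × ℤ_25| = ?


|A × B| = |A| · |B|
|ℤ_17 × ℤ_25| = 17 × 25 = 425

|ℤ_17 × ℤ_25| = 425


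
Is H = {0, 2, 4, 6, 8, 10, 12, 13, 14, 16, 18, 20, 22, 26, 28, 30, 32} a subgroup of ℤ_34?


Subgroup test for H = {0, 2, 4, 6, 8, 10, 12, 13, 14, 16, 18, 20, 22, 26, 28, 30, 32} in (ℤ_34, +):
(1) 0 ∈ H? Yes
(2) Closure: for all a,b ∈ H, (a+b) mod 34 ∈ H? No  [counterexample: 2 + 13 = 15 ∉ H]
(3) Inverses: for all a ∈ H, -a mod 34 ∈ H? No

No, H is not a subgroup of ℤ_34


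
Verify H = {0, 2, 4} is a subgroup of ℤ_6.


Subgroup test for H = {0, 2, 4} in (ℤ_6, +):
(1) 0 ∈ H? Yes
(2) Closure: for all a,b ∈ H, (a+b) mod 6 ∈ H? Yes
(3) Inverses: for all a ∈ H, -a mod 6 ∈ H? Yes

Yes, H is a subgroup of ℤ_6


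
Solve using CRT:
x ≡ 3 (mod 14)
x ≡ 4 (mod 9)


m₁ = 14, m₂ = 9, gcd = 1, so CRT applies. M = m₁·m₂ = 126
Let M₁ = M/m₁ = 9, M₂ = M/m₂ = 14
Find y₁ ≡ M₁⁻¹ (mod m₁): 9⁻¹ ≡ 11 (mod 14)
Find y₂ ≡ M₂⁻¹ (mod m₂): 14⁻¹ ≡ 2 (mod 9)
x = a₁·M₁·y₁ + a₂·M₂·y₂ = 3·9·11 + 4·14·2 = 409
Reduce mod 126: x ≡ 31
Check: 31 mod 14 = 3 ✓, 31 mod 9 = 4 ✓

x ≡ 31 (mod 126)


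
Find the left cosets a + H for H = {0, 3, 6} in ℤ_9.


H = {0, 3, 6}, |H| = 3
Number of cosets = |G|/|H| = 9/3 = 3
0 + H = {0, 3, 6}
1 + H = {1, 4, 7}
2 + H = {2, 5, 8}

Cosets: 0+H={0,3,6}; 1+H={1,4,7}; 2+H={2,5,8}


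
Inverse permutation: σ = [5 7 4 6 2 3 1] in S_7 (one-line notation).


To find σ⁻¹, swap domain and range:
σ(1) = 5 → σ⁻¹(5) = 1
σ(2) = 7 → σ⁻¹(7) = 2
σ(3) = 4 → σ⁻¹(4) = 3
σ(4) = 6 → σ⁻¹(6) = 4
σ(5) = 2 → σ⁻¹(2) = 5
σ(6) = 3 → σ⁻¹(3) = 6
σ(7) = 1 → σ⁻¹(1) = 7

σ⁻¹ = [7 5 6 3 1 4 2]
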